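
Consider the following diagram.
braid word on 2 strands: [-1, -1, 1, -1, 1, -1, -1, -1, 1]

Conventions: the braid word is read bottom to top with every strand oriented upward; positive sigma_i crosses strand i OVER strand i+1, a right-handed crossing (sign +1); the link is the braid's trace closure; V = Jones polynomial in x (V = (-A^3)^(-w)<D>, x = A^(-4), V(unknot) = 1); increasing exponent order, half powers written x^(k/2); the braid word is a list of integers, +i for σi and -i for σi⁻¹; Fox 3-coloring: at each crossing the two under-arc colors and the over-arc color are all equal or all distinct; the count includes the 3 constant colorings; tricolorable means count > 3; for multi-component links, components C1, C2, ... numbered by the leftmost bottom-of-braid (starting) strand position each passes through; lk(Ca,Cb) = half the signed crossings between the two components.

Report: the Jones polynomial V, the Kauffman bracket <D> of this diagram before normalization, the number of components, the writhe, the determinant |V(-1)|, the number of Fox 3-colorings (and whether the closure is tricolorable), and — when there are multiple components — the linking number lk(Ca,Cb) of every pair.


V(x) = -x^-4 + x^-3 + x^-1
bracket: -A^-5 - A^3 + A^7, w = -3
1 component, writhe -3, over 9 crossings
det 3, colorings 9 of 3^9 — tricolorable
observation: the span of V is 3, forcing >= 3 crossings in any diagram


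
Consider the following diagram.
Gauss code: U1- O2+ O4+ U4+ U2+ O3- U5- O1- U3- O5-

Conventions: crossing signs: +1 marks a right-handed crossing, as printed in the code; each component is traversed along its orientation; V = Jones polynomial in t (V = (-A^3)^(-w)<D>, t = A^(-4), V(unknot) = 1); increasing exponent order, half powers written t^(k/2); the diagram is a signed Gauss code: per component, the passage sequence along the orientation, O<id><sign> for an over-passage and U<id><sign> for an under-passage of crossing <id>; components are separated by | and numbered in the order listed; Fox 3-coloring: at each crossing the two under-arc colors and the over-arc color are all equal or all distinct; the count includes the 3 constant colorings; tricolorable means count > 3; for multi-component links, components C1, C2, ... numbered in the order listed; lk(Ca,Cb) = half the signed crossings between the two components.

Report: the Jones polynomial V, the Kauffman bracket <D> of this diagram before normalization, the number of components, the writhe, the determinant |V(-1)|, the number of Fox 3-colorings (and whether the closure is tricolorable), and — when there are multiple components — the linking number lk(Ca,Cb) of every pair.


Jones polynomial: V(t) = -t^-4 + t^-3 + t^-1
<D> = -A - A^9 + A^13; writhe -1
components 1, writhe -1 (5 crossings)
3-colorings: 9 of 3^5, det 3 — tricolorable
note: det 3 = |V(-1)|; divisible by 3, so tricolorable


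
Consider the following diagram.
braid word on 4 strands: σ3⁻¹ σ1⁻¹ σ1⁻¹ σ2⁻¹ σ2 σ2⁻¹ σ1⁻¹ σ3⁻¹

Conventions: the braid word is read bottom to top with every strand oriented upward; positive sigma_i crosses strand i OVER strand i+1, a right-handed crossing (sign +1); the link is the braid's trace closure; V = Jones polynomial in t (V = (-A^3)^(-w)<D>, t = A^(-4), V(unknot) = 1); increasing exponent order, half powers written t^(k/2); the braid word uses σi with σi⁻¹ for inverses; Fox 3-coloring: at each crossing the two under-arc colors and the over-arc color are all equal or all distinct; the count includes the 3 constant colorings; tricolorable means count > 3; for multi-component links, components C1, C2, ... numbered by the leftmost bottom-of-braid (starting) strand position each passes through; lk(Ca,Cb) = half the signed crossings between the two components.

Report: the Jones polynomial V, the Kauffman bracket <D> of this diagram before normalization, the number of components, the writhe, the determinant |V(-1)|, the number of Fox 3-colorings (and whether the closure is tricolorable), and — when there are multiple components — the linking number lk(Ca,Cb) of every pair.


V = t^(-13/2) - t^(-11/2) + t^(-9/2) - 2t^(-7/2) - t^(-3/2)
<D> = -A^-12 - 2A^-4 + 1 - A^4 + A^8 (w = -6)
2 components over 8 crossings, w = -6
lk(C1,C2): -1
9 Fox colorings among 3^8, |V(-1)| = 6: tricolorable
why: free reduction leaves σ3⁻¹ σ1⁻¹ σ1⁻¹ σ2⁻¹ σ1⁻¹ σ3⁻¹ of the original 8 letters


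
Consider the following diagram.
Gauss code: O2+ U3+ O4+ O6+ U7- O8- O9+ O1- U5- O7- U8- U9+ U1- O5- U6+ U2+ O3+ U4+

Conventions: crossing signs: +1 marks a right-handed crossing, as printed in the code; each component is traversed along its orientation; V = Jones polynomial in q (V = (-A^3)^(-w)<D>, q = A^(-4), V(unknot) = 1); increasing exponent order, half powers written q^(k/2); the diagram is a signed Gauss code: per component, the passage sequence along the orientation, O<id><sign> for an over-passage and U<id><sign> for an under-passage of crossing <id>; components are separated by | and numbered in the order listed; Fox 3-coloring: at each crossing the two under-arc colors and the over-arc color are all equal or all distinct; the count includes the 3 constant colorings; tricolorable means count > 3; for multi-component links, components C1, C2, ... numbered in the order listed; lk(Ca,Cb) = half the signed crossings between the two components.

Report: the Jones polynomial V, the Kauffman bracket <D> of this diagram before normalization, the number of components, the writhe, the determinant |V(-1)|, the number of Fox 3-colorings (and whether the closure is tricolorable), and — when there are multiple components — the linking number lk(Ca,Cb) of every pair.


V(q) = -q^-3 + q^-2 - q^-1 + 3 - q + q^2 - q^3
bracket: A^-9 - A^-5 + A^-1 - 3A^3 + A^7 - A^11 + A^15, w = +1
1 component, writhe +1, over 9 crossings
det 9, colorings 27 of 3^9 — tricolorable
observation: palindromic: swapping q for 1/q fixes V


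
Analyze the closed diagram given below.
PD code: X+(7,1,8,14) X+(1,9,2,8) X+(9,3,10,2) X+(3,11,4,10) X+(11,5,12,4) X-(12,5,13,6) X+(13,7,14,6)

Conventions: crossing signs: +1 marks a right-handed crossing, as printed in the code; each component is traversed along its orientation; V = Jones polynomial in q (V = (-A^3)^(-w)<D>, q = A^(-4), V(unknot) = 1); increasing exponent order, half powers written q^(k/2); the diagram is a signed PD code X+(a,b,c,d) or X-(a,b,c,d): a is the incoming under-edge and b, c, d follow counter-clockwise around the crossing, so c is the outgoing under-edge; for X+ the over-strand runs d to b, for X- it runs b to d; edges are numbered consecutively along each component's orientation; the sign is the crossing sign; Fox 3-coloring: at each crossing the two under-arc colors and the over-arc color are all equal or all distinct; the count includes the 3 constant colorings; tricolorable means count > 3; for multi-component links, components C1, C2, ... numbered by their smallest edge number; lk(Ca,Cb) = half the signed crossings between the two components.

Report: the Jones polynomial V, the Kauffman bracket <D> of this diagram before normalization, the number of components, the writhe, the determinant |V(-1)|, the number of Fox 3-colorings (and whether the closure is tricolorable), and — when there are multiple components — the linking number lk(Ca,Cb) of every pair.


V(q) = q^2 + q^4 - q^5 + q^6 - q^7
bracket: A^-13 - A^-9 + A^-5 - A^-1 - A^7, w = +5
1 component, writhe +5, over 7 crossings
det 5, colorings 3 of 3^7 — not tricolorable
observation: the span of V is 5, forcing >= 5 crossings in any diagram


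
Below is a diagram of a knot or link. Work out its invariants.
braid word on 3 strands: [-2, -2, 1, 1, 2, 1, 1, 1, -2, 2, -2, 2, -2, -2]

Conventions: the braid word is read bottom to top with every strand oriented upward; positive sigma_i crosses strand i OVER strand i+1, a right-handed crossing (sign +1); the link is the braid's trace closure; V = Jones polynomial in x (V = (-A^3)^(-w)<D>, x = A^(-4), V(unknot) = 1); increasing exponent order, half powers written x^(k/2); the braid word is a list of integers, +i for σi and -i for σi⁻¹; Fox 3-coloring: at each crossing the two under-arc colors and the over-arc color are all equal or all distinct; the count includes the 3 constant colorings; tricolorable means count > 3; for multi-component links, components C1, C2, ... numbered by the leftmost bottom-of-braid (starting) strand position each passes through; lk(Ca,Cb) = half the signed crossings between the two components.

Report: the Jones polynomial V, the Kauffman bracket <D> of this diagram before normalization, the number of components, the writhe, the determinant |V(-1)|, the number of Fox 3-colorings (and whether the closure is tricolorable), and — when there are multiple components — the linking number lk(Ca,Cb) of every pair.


V = -x^-1 + 2 - x + 2x^2 - x^3 + x^4 - x^5
<D> = -A^-14 + A^-10 - A^-6 + 2A^-2 - A^2 + 2A^6 - A^10 (w = +2)
1 component over 14 crossings, w = +2
9 Fox colorings among 3^14, |V(-1)| = 9: tricolorable
why: det 9 = |V(-1)|; divisible by 3, so tricolorable


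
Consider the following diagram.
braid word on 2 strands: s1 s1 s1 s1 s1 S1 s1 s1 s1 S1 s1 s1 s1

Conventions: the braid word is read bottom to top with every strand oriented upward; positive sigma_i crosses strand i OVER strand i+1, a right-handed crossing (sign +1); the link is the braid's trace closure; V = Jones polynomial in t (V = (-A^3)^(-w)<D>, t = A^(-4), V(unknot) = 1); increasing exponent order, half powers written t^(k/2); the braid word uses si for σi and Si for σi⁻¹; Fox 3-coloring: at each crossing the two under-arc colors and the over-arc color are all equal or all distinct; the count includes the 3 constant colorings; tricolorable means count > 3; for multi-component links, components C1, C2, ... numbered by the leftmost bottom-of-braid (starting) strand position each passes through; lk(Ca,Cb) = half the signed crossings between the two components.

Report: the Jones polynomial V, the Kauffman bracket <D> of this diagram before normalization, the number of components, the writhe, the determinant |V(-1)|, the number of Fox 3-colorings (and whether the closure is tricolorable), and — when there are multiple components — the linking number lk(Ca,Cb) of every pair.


V(t) = t^4 + t^6 - t^7 + t^8 - t^9 + t^10 - t^11 + t^12 - t^13
bracket: A^-25 - A^-21 + A^-17 - A^-13 + A^-9 - A^-5 + A^-1 - A^3 - A^11, w = +9
1 component, writhe +9, over 13 crossings
det 9, colorings 9 of 3^13 — tricolorable
observation: w = +9 shifts under R1 moves; the (-A^3)^(-9) factor cancels that in V


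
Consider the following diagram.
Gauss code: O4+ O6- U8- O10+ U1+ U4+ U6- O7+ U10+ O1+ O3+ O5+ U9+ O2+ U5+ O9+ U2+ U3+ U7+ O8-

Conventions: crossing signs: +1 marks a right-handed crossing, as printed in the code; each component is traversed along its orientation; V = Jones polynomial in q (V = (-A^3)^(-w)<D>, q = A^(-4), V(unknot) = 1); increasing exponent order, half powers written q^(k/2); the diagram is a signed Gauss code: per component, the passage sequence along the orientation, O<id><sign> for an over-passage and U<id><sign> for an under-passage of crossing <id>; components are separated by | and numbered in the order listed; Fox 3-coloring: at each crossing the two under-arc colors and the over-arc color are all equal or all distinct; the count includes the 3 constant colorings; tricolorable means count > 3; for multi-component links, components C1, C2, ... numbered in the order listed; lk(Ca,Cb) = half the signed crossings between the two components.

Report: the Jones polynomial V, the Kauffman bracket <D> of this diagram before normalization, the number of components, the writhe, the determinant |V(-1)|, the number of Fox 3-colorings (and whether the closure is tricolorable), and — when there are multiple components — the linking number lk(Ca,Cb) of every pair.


V(q) = q^2 + 2q^4 - 2q^5 + q^6 - 2q^7 + q^8
bracket: A^-14 - 2A^-10 + A^-6 - 2A^-2 + 2A^2 + A^10, w = +6
1 component, writhe +6, over 10 crossings
det 9, colorings 27 of 3^10 — tricolorable
observation: det 9 = |V(-1)|; divisible by 3, so tricolorable


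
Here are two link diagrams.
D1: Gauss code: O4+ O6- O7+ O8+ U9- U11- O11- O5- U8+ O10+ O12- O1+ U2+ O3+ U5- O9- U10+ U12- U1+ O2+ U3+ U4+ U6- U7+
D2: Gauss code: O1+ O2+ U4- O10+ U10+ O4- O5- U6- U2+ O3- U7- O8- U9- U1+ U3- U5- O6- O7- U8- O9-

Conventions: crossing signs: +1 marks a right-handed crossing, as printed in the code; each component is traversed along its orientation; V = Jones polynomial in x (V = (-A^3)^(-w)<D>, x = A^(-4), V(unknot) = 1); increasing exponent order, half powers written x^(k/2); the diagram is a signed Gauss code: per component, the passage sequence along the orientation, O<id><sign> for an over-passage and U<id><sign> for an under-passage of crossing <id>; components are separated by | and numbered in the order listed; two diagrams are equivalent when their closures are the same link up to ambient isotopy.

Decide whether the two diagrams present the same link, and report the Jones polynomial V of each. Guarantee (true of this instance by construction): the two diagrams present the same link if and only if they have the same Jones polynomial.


same link: no
V(D1) = x^-1 - 1 + 2x - 2x^2 + 2x^3 - 2x^4 + x^5  [12 crossings, <D> = A^-14 - 2A^-10 + 2A^-6 - 2A^-2 + 2A^2 - A^6 + A^10, w = +2]
V(D2) = -x^-6 + x^-5 - x^-4 + 2x^-3 - x^-2 + x^-1  [10 crossings, <D> = A^-8 - A^-4 + 2 - A^4 + A^8 - A^12, w = -4]
insight: 2 values of V(x) split the 2 diagrams


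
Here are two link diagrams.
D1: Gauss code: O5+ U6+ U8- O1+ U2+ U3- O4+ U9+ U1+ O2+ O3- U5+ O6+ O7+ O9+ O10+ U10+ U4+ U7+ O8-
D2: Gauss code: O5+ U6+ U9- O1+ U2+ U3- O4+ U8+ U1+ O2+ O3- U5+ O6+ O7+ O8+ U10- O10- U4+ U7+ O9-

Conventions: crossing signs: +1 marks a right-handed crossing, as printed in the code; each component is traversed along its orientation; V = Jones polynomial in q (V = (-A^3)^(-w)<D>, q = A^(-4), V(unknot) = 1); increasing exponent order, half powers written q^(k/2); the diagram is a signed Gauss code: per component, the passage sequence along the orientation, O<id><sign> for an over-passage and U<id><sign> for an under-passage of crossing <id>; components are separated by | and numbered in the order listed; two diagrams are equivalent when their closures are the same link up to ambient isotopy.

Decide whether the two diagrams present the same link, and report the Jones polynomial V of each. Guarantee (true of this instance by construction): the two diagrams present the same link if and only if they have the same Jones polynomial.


equivalent: yes
V(D1) = q - q^2 + 2q^3 - q^4 + q^5 - q^6  (w +6, c 10, <D> = -A^-6 + A^-2 - A^2 + 2A^6 - A^10 + A^14)
V(D2) = q - q^2 + 2q^3 - q^4 + q^5 - q^6  (w +4, c 10, <D> = -A^-12 + A^-8 - A^-4 + 2 - A^4 + A^8)
why: one V(q) for all 2 diagrams — one class (guaranteed)


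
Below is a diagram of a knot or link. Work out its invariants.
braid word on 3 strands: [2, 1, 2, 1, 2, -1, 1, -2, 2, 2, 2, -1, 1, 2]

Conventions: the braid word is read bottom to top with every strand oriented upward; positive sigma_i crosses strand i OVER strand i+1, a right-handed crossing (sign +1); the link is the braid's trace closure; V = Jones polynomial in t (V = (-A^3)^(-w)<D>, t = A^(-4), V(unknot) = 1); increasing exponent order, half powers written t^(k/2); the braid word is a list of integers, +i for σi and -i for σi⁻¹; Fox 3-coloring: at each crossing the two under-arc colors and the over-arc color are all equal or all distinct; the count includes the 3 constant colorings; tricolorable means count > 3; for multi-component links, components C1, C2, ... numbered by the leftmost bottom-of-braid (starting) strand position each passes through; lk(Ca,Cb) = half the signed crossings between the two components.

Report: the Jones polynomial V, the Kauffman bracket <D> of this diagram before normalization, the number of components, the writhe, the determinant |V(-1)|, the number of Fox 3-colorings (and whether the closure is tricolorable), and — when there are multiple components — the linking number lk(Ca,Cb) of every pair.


Jones polynomial: V(t) = t^3 + t^5 - t^6 + t^7 - t^8 + t^9 - t^10
<D> = -A^-16 + A^-12 - A^-8 + A^-4 - 1 + A^4 + A^12; writhe +8
components 1, writhe +8 (14 crossings)
3-colorings: 3 of 3^14, det 7 — not tricolorable
note: the word shrinks to σ2 σ1 σ2 σ1 σ2 σ2 σ2 σ2 after cancelling


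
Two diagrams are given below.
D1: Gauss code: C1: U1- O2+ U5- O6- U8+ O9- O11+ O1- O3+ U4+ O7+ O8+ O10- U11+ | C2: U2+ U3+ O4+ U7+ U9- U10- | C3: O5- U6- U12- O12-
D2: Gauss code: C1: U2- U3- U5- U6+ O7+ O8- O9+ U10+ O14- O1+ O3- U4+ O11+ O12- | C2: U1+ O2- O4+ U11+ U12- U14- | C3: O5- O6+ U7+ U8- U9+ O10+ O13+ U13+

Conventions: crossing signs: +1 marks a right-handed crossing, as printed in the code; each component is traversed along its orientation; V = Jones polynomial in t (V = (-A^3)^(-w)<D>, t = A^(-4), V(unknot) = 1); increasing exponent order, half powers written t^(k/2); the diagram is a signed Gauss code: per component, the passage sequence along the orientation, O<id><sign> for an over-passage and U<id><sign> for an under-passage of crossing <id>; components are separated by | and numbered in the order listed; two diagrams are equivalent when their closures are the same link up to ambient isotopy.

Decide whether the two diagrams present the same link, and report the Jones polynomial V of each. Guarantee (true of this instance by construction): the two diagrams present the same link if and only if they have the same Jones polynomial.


equivalent: no
V(D1) = t^-2 + 2 + t^2  (w 0, c 12, <D> = A^-8 + 2 + A^8)
V(D2) = 1 + t + t^2 + t^3  (w +2, c 14, <D> = A^-6 + A^-2 + A^2 + A^6)
why: 2 classes among 2 diagrams; unequal V(t) rules out equality


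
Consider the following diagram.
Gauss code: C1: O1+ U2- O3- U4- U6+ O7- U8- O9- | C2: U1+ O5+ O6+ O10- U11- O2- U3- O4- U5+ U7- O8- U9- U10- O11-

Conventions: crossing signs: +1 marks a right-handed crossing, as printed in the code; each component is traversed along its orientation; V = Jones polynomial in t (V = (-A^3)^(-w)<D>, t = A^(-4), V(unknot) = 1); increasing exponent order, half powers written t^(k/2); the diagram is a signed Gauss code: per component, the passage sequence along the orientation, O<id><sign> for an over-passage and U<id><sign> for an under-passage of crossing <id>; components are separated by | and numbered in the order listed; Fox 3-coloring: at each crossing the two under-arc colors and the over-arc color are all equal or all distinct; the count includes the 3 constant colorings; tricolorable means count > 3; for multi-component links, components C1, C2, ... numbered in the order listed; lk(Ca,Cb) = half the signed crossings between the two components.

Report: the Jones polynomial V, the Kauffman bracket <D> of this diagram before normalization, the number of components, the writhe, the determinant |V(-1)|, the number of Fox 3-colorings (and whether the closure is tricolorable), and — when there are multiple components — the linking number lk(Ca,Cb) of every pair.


Jones polynomial: V(t) = t^(-19/2) - 2t^(-17/2) + 2t^(-15/2) - 3t^(-13/2) + 3t^(-11/2) - 3t^(-9/2) + 2t^(-7/2) - 2t^(-5/2) + t^(-3/2) - t^(-1/2)
<D> = A^-13 - A^-9 + 2A^-5 - 2A^-1 + 3A^3 - 3A^7 + 3A^11 - 2A^15 + 2A^19 - A^23; writhe -5
components 2, writhe -5 (11 crossings)
linking number lk(C1,C2) = -2
3-colorings: 3 of 3^11, det 20 — not tricolorable
note: summing lk over 1 pair gives -2


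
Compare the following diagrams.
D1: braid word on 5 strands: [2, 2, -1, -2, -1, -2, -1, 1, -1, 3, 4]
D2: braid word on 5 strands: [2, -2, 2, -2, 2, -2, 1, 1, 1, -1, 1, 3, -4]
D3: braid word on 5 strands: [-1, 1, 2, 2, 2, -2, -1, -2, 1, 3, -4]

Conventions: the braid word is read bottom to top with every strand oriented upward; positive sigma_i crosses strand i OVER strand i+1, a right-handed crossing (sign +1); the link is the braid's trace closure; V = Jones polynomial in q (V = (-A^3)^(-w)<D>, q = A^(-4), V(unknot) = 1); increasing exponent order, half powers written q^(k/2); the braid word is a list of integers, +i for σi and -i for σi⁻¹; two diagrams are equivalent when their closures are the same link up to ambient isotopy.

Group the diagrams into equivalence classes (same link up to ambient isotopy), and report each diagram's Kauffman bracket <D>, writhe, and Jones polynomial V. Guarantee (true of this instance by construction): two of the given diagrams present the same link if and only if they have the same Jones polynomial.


classes: {D1} | {D2} | {D3}
V(D1) = -q^(-9/2) - q^(-5/2) + q^(-3/2) - q^(-1/2)  [11 crossings, <D> = A^-1 - A^3 + A^7 + A^15, w = -1]
V(D2) = -q^(1/2) - q^(3/2) - q^(5/2) + q^(9/2)  (w +3, c 13, <D> = -A^-9 + A^-1 + A^3 + A^7)
V(D3) = -q^(1/2) - q^(5/2)  [11 crossings, <D> = A^-7 + A, w = +1]
note: V(q) takes 3 values over 3 diagrams, fixing the grouping


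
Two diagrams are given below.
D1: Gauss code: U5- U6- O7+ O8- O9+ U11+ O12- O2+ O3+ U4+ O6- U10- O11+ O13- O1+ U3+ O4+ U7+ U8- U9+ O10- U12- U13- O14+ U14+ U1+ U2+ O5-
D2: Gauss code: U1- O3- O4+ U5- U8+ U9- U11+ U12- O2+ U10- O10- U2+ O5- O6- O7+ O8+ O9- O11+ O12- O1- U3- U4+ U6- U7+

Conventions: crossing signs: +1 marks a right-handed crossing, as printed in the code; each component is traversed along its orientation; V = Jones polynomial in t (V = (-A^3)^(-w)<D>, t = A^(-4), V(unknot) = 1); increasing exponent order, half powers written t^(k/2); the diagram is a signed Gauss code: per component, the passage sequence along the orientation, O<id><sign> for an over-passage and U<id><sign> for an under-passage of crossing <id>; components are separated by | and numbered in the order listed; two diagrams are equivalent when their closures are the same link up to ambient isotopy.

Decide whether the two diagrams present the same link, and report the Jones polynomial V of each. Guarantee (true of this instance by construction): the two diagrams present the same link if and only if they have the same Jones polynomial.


equivalent: no
D1 (bracket A^-14 - 2A^-10 + 2A^-6 - 2A^-2 + 2A^2 - A^6 + A^10; 14 crossings at w = +2): V = t^-1 - 1 + 2t - 2t^2 + 2t^3 - 2t^4 + t^5
V(D2) = 1  (w -2, c 12, <D> = A^-6)
key observation: V(t) takes 2 values over 2 diagrams, fixing the grouping


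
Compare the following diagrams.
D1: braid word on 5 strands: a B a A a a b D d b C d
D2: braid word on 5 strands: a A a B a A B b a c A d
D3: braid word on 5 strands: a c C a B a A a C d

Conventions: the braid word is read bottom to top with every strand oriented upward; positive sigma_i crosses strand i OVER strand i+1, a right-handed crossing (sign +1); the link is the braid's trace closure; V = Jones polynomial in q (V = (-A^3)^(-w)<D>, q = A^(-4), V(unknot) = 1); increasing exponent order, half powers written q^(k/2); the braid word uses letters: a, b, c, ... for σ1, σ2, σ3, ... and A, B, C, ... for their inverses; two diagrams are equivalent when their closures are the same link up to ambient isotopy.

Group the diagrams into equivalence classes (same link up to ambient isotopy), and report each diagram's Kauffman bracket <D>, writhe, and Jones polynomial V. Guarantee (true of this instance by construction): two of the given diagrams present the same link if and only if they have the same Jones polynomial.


equivalence classes: {D1} | {D2} | {D3}
D1 (bracket -A^-12 + A^-8 - A^-4 + 2 - A^4 + A^8; 12 crossings at w = +4): V = q - q^2 + 2q^3 - q^4 + q^5 - q^6
V(D2) = 1  (w +2, c 12, <D> = A^6)
D3 (bracket -A^-10 + A^-6 + A^2; 10 crossings at w = +2): V = q + q^3 - q^4
key observation: V(q) takes 3 values over 3 diagrams, fixing the grouping


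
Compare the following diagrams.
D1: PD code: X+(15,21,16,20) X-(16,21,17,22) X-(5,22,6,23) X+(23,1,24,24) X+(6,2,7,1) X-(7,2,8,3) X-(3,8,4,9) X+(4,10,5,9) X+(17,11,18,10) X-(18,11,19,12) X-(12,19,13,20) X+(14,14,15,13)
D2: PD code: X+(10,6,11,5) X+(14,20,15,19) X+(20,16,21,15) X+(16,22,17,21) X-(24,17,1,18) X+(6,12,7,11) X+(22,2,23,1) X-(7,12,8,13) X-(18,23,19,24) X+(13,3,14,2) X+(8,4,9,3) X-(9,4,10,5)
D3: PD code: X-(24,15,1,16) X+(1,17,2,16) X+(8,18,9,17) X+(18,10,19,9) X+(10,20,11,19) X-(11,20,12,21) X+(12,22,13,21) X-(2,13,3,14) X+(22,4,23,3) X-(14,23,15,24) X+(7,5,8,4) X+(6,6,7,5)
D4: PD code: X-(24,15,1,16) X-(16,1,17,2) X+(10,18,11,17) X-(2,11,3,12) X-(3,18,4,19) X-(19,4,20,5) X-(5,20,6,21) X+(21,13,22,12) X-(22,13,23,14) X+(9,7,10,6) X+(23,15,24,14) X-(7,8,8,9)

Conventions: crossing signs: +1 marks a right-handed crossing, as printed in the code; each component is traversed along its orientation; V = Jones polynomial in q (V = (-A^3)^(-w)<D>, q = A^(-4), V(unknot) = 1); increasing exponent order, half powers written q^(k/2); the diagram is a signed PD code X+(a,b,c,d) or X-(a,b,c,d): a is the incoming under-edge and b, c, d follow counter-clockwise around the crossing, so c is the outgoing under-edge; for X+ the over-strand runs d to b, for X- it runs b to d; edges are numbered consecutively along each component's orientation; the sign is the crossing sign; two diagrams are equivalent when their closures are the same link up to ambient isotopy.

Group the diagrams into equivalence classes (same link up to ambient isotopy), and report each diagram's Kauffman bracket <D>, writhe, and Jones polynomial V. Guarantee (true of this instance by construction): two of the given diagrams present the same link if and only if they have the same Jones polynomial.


equivalence classes: {D1} | {D2, D3} | {D4}
D1 (bracket 1; 12 crossings at w = 0): V = 1
D2 (bracket A^-8 - 2A^-4 + 2 - 2A^4 + 2A^8 - A^12 + A^16; 12 crossings at w = +4): V = q^-1 - 1 + 2q - 2q^2 + 2q^3 - 2q^4 + q^5
D3 (bracket A^-8 - 2A^-4 + 2 - 2A^4 + 2A^8 - A^12 + A^16; 12 crossings at w = +4): V = q^-1 - 1 + 2q - 2q^2 + 2q^3 - 2q^4 + q^5
D4 (bracket A^-8 - A^-4 + 2 - A^4 + A^8 - A^12; 12 crossings at w = -4): V = -q^-6 + q^-5 - q^-4 + 2q^-3 - q^-2 + q^-1
observation: comparing 4 Jones polynomials yields 3 groups


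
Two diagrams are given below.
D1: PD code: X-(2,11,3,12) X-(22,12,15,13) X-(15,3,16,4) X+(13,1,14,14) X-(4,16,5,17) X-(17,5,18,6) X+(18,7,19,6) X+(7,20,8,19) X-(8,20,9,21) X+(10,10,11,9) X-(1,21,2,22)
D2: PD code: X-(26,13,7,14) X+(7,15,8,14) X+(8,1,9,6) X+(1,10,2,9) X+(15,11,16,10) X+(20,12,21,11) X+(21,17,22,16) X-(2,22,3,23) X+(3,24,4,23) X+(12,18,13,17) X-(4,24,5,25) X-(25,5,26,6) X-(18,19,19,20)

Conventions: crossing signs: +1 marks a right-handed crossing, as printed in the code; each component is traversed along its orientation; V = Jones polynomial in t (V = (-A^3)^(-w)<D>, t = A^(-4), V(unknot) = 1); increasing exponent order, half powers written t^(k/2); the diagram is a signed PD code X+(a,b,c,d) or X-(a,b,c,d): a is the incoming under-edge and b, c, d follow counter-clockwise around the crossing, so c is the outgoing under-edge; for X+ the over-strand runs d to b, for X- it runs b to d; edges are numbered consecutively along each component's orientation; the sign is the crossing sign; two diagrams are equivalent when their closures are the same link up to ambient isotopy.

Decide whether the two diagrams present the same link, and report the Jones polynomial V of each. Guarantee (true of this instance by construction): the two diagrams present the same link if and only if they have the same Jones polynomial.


equivalent: no
D1 (bracket A^-3 + A^5 - A^9 + A^13; 11 crossings at w = -3): V = -t^(-11/2) + t^(-9/2) - t^(-7/2) - t^(-3/2)
D2 (bracket -A^-9 + A^-1 + A^3 + A^7; 13 crossings at w = +3): V = -t^(1/2) - t^(3/2) - t^(5/2) + t^(9/2)
key observation: 2 values of V(t) split the 2 diagrams


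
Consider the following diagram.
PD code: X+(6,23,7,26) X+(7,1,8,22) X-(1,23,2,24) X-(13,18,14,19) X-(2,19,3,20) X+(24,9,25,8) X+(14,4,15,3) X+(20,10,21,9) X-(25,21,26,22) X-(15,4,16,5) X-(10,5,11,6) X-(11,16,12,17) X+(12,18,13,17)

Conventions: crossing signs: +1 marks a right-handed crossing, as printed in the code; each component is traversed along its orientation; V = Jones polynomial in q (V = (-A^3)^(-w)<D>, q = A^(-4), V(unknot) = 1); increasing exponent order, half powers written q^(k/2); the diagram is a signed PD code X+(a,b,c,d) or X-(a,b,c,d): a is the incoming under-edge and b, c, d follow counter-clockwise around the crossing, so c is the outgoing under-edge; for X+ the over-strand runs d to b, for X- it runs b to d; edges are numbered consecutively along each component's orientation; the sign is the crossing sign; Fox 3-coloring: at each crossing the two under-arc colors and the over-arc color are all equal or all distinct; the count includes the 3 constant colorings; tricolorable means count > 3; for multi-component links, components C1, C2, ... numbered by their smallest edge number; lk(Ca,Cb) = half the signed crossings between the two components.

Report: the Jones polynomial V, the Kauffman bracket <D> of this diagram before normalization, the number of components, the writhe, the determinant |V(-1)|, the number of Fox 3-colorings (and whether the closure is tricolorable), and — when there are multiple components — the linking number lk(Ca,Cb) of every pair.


V(q) = -q^(-5/2) + q^(-3/2) - 2q^(-1/2) + q^(1/2) - q^(3/2) + q^(5/2) - q^(7/2)
bracket: A^-17 - A^-13 + A^-9 - A^-5 + 2A^-1 - A^3 + A^7, w = -1
2 components, writhe -1, over 13 crossings
lk(C1,C2) = 0
det 8, colorings 3 of 3^13 — not tricolorable
observation: w = -1 (over 13 crossings) is diagram-only; (-A^3)^(1) removes it from V


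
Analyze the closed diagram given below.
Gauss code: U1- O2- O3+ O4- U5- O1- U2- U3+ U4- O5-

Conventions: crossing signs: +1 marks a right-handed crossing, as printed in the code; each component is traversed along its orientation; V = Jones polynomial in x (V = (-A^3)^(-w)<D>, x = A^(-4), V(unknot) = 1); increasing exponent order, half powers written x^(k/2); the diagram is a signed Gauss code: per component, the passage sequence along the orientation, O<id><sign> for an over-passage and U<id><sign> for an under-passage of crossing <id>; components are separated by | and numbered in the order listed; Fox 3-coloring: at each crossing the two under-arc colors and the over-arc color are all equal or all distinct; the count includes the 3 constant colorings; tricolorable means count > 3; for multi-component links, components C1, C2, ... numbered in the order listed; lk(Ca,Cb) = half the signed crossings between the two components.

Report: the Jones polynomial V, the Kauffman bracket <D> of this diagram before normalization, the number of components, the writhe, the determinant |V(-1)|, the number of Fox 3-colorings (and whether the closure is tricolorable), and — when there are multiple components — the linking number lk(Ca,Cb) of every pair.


Jones polynomial: V(x) = -x^-4 + x^-3 + x^-1
<D> = -A^-5 - A^3 + A^7; writhe -3
components 1, writhe -3 (5 crossings)
3-colorings: 9 of 3^5, det 3 — tricolorable
note: w = -3 shifts under R1 moves; the (-A^3)^(3) factor cancels that in V


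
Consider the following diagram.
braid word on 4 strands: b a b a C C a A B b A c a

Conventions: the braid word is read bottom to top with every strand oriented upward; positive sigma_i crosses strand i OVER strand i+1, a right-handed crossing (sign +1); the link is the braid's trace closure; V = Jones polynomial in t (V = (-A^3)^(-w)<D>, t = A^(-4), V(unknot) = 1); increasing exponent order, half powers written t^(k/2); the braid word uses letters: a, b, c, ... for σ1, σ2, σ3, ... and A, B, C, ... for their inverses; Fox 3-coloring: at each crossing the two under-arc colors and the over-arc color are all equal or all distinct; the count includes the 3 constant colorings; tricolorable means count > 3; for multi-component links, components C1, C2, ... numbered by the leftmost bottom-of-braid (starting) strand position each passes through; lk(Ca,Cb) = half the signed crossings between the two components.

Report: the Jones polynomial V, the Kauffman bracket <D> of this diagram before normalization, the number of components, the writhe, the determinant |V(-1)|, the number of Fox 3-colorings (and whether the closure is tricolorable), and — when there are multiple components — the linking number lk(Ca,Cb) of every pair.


V(t) = t + t^3 - t^4
bracket: A^-7 - A^-3 - A^5, w = +3
1 component, writhe +3, over 13 crossings
det 3, colorings 9 of 3^13 — tricolorable
observation: free reduction leaves σ2 σ1 σ2 σ1 σ3⁻¹ σ3⁻¹ σ1⁻¹ σ3 σ1 of the original 13 letters


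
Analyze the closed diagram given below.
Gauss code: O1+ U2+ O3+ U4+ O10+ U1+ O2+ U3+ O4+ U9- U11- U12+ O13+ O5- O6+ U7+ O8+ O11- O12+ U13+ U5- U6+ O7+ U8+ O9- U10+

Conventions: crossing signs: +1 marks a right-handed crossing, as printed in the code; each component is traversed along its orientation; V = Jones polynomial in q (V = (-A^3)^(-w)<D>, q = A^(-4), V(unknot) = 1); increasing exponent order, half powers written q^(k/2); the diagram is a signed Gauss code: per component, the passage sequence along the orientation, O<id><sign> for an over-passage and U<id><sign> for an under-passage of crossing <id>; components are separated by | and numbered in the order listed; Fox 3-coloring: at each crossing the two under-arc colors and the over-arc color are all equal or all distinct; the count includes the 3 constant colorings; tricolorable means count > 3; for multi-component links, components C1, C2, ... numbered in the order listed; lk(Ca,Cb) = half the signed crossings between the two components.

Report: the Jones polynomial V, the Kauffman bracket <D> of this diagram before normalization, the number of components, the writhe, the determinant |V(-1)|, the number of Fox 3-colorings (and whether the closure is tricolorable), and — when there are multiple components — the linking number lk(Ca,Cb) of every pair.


V = q^3 + 2q^5 - 2q^6 + 2q^7 - 3q^8 + 2q^9 - 2q^10 + q^11
<D> = -A^-23 + 2A^-19 - 2A^-15 + 3A^-11 - 2A^-7 + 2A^-3 - 2A - A^9 (w = +7)
1 component over 13 crossings, w = +7
9 Fox colorings among 3^13, |V(-1)| = 15: tricolorable
why: V spans 8 powers of q: at least 8 crossings in any diagram


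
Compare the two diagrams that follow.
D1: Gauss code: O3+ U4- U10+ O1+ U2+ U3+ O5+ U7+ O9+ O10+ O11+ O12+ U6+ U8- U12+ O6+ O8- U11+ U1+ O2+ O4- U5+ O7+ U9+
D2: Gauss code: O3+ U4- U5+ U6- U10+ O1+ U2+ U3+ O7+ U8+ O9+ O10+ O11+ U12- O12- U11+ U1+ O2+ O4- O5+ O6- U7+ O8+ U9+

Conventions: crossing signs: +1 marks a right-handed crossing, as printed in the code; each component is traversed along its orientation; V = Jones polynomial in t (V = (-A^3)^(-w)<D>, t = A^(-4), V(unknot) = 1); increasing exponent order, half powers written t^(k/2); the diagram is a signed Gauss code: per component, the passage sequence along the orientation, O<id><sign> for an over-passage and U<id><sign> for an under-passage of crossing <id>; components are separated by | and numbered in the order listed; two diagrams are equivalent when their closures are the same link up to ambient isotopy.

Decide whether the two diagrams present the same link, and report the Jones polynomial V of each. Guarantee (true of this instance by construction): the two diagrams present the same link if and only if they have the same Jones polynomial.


equivalent: yes
D1 (bracket -A^-12 + 2A^-8 - 3A^-4 + 3 - 3A^4 + 3A^8 - A^12 + A^16; 12 crossings at w = +8): V = t^2 - t^3 + 3t^4 - 3t^5 + 3t^6 - 3t^7 + 2t^8 - t^9
D2 (bracket -A^-18 + 2A^-14 - 3A^-10 + 3A^-6 - 3A^-2 + 3A^2 - A^6 + A^10; 12 crossings at w = +6): V = t^2 - t^3 + 3t^4 - 3t^5 + 3t^6 - 3t^7 + 2t^8 - t^9
key observation: one V(t) for all 2 diagrams — one class (guaranteed)


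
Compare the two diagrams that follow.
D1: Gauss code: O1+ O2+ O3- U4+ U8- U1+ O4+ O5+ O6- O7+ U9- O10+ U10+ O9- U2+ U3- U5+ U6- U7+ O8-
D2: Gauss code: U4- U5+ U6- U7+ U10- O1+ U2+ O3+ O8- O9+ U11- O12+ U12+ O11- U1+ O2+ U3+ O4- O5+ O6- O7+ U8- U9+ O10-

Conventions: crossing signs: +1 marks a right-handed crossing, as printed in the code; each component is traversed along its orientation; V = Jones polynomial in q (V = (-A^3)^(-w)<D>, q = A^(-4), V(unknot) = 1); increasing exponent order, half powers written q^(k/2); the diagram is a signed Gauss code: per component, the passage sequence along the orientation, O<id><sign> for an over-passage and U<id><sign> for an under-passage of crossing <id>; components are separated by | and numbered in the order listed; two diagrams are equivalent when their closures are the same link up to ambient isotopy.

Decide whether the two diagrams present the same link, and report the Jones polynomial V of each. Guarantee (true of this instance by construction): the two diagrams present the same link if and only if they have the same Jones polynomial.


equivalent: no
V(D1) = 1  (w +2, c 10, <D> = A^6)
V(D2) = q + q^3 - q^4  (w +2, c 12, <D> = -A^-10 + A^-6 + A^2)
why: 2 values of V(q) split the 2 diagrams


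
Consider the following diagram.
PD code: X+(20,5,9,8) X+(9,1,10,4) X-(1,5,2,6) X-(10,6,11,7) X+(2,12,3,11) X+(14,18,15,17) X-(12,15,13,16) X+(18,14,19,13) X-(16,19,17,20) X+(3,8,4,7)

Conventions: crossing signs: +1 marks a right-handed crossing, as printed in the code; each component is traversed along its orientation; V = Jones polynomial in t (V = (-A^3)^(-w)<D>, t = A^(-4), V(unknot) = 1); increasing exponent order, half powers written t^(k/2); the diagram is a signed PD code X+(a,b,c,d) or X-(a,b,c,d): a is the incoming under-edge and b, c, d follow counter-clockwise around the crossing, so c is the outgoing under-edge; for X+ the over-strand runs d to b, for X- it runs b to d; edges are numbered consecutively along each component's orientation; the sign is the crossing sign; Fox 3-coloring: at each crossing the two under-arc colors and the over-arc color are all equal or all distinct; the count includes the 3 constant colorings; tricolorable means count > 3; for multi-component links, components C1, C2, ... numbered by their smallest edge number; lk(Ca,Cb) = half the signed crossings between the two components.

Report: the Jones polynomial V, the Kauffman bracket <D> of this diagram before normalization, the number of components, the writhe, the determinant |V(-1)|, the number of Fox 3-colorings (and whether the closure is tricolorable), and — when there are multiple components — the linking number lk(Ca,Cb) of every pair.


V = t^-2 + 1 + t^3 + t^5
<D> = A^-14 + A^-6 + A^6 + A^14 (w = +2)
3 components over 10 crossings, w = +2
lk(C1,C2): 0
lk(C1,C3) = +1
linking number lk(C2,C3) = 0
9 Fox colorings among 3^11, |V(-1)| = 0: tricolorable
why: summing lk over 3 pairs gives +1


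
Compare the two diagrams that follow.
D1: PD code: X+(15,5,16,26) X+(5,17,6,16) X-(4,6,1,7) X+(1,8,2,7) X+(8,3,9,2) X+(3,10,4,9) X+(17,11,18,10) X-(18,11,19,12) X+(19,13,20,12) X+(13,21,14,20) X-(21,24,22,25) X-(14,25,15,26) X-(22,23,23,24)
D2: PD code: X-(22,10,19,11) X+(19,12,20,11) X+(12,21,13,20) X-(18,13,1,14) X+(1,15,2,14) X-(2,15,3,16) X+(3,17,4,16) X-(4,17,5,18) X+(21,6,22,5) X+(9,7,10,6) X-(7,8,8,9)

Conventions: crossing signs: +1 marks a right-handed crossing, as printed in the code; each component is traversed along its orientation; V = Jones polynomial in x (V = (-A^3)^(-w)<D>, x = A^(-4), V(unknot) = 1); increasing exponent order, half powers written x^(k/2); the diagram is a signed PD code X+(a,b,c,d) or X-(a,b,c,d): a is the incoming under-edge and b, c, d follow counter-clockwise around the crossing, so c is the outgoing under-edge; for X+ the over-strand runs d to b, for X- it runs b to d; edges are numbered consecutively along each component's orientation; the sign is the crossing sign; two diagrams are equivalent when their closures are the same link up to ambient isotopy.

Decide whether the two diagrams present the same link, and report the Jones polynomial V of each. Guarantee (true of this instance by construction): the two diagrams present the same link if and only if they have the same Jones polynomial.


same link: no
V(D1) = -x^(3/2) - 2x^(7/2) + x^(9/2) - x^(11/2) + x^(13/2)  [13 crossings, <D> = -A^-17 + A^-13 - A^-9 + 2A^-5 + A^3, w = +3]
V(D2) = -x^(1/2) - x^(5/2)  [11 crossings, <D> = A^-7 + A, w = +1]
insight: comparing 2 Jones polynomials yields 2 groups


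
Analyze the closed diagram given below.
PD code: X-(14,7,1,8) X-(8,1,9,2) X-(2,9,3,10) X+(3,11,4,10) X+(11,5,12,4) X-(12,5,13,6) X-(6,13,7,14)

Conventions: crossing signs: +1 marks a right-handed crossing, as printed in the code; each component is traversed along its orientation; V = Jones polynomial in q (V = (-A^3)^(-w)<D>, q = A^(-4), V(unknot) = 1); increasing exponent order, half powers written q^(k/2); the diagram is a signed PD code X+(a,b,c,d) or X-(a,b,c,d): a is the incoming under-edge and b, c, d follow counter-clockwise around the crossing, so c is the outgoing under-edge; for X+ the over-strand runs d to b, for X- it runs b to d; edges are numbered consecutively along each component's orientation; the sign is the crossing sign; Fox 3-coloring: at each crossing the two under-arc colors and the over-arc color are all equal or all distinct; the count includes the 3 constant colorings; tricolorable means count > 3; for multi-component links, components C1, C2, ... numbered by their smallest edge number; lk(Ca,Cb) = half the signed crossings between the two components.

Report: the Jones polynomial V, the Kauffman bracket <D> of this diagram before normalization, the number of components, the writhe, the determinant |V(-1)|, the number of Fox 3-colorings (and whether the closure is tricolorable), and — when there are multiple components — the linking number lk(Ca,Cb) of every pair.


V(q) = -q^-4 + q^-3 + q^-1
bracket: -A^-5 - A^3 + A^7, w = -3
1 component, writhe -3, over 7 crossings
det 3, colorings 9 of 3^7 — tricolorable
observation: |V(-1)| = 3: so tricolorable, since 3 divides 3
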